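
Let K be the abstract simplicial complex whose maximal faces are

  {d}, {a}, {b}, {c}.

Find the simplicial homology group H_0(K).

Take the total order a < b < c < d on the vertex set. Then K (dimension 0) consists of the simplices:

  0-simplices (4): a, b, c, d

Hence C_0 ≅ Z^4.

From H_k ≅ ker(∂_k) / im(∂_{k+1}) we obtain:

  H_0: rank C_0 − rank ∂_1 = 4 − 0 = 4, and there is no ∂_1, so H_0 ≅ Z^4.

H_0 = Z^4.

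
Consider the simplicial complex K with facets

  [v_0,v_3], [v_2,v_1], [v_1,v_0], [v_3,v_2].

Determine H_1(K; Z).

H_1 ≅ Z.

Take the total order v_0 < v_1 < v_2 < v_3 on the vertex set. Then K (dimension 1) consists of the simplices:

  0-simplices (4): [v_0], [v_1], [v_2], [v_3]
  1-simplices (4): [v_0,v_1], [v_0,v_3], [v_1,v_2], [v_2,v_3]

giving chain groups C_0 ≅ Z^4, C_1 ≅ Z^4.

∂_1: C_1 → C_0 maps an edge to its endpoints' difference, ∂[p,q] = q − p.
The resulting 4×4 matrix has rank 3, and its Smith normal form has invariant factors (1,1,1).

Now H_k = ker ∂_k / im ∂_{k+1}, so:

  H_1: rank ker ∂_1 − rank ∂_2 = (4 − 3) − 0 = 1, and there is no ∂_2, so H_1 = Z.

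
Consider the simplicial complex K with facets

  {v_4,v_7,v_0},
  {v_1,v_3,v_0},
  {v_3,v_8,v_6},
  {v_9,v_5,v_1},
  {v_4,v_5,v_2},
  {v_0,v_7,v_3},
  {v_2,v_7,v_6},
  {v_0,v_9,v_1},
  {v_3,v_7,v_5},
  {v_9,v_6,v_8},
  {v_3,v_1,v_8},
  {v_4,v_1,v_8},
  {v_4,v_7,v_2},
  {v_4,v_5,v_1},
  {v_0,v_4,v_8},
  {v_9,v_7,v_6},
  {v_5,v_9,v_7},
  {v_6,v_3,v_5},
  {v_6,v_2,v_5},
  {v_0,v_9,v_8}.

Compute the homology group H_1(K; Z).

Take the total order v_0 < v_1 < v_2 < v_3 < v_4 < v_5 < v_6 < v_7 < v_8 < v_9 on the vertex set. Then K (dimension 2) consists of the simplices:

  0-simplices (10): [v_0], [v_1], [v_2], [v_3], [v_4], [v_5], [v_6], [v_7], [v_8], [v_9]
  1-simplices (30): (30 of them)
  2-simplices (20): (20 of them)

Hence C_0 ≅ Z^10, C_1 ≅ Z^30, C_2 ≅ Z^20.

The boundary map ∂_1: C_1 → C_0 maps an edge to its endpoints' difference, ∂[p,q] = q − p. For instance
  ∂[v_4,v_5] = [v_5] − [v_4].
The 10×30 boundary matrix has rank 9 and Smith normal form diag(1,1,1,1,1,1,1,1,1).

∂_2: C_2 → C_1 maps a triangle to the signed sum of its edges. For instance
  ∂[v_6,v_7,v_9] = [v_7,v_9] − [v_6,v_9] + [v_6,v_7],
  ∂[v_1,v_5,v_9] = [v_5,v_9] − [v_1,v_9] + [v_1,v_5].
The 30×20 boundary matrix has rank 20 and Smith normal form diag(1,1,1,1,1,1,1,1,1,1,1,1,1,1,1,1,1,1,1,2).

Reading off H_k = ker ∂_k / im ∂_{k+1}:

  H_1: rank ker ∂_1 − rank ∂_2 = (30 − 9) − 20 = 1, and ∂_2 has invariant factor 2 > 1, so H_1 = Z ⊕ Z/2.

(K is a triangulation of the Klein bottle.)

H_1 = Z ⊕ Z/2.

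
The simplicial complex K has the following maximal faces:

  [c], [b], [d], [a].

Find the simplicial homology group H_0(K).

H_0 = Z^4.

Fix the vertex order a < b < c < d and write every simplex with vertices in increasing order. Then dim K = 0 and the simplices of K are:

  0-simplices (4): a, b, c, d

Hence C_0 ≅ Z^4.

From H_k ≅ ker(∂_k) / im(∂_{k+1}) we obtain:

  H_0: rank C_0 − rank ∂_1 = 4 − 0 = 4, and there is no ∂_1, so H_0 ≅ Z^4.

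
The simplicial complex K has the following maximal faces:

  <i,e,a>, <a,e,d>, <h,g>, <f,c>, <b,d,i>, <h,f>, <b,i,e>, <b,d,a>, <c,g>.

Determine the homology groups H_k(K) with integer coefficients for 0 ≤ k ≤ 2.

Fix the vertex order a < b < c < d < e < f < g < h < i and write every simplex with vertices in increasing order. Then dim K = 2 and the simplices of K are:

  0-simplices (9): a, b, c, d, e, f, g, h, i
  1-simplices (14): ab, ad, ae, ai, bd, be, bi, cf, cg, de, di, ei, fh, gh
  2-simplices (5): abd, ade, aei, bdi, bei

so the chain groups are C_0 ≅ Z^9, C_1 ≅ Z^14, C_2 ≅ Z^5.

The boundary map ∂_1: C_1 → C_0 maps an edge to its endpoints' difference, ∂[p,q] = q − p. For instance
  ∂bi = i − b.
This gives a 9×14 integer matrix of rank 7; reducing to Smith normal form yields diagonal entries (1,1,1,1,1,1,1).

Boundary ∂_2: C_2 → C_1 acts by ∂[p,q,r] = [q,r] − [p,r] + [p,q]. For instance
  ∂ade = de − ae + ad,
  ∂abd = bd − ad + ab.
The 14×5 boundary matrix has rank 5 and Smith normal form diag(1,1,1,1,1).

Computing H_k = (kernel of ∂_k) / (image of ∂_{k+1}):

  H_0: rank C_0 − rank ∂_1 = 9 − 7 = 2, and the invariant factors of ∂_1 are all 1, so H_0 ≅ Z^2.
  H_1: rank ker ∂_1 − rank ∂_2 = (14 − 7) − 5 = 2, and the invariant factors of ∂_2 are all 1, so H_1 ≅ Z^2.
  H_2: rank ker ∂_2 − rank ∂_3 = (5 − 5) − 0 = 0, and there is no ∂_3, so H_2 ≅ 0.

(K is a triangulation of the disjoint union of the circle S^1 and the Möbius band.)

H_0 = Z^2,  H_1 = Z^2,  H_2 = 0.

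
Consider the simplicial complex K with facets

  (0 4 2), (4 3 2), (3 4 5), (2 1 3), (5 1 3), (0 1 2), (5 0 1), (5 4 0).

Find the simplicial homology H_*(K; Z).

H_0 ≅ Z,  H_1 = 0,  H_2 ≅ Z.

K has 6 vertices, 12 edges, 8 triangles.
rank ∂_0 = 0, rank ∂_1 = 5 ⇒ b_0 = 6 − 0 − 5 = 1; all invariant factors of ∂_1 are 1 so no torsion. So H_0 = Z.
rank ∂_1 = 5, rank ∂_2 = 7 ⇒ b_1 = 12 − 5 − 7 = 0; all invariant factors of ∂_2 are 1 so no torsion. So H_1 = 0.
rank ∂_2 = 7, rank ∂_3 = 0 ⇒ b_2 = 8 − 7 − 0 = 1. So H_2 = Z.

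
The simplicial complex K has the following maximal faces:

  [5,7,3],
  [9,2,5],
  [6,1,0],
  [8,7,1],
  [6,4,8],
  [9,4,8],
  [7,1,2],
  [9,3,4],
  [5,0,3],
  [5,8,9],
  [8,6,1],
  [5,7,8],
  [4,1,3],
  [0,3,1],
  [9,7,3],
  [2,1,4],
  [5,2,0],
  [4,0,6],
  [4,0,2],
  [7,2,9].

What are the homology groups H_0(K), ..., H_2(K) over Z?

Take the total order 0 < 1 < 2 < 3 < 4 < 5 < 6 < 7 < 8 < 9 on the vertex set. Then K (dimension 2) consists of the simplices:

  0-simplices (10): [0], [1], [2], [3], [4], [5], [6], [7], [8], [9]
  1-simplices (30): (30 of them)
  2-simplices (20): (20 of them)

Hence C_0 ≅ Z^10, C_1 ≅ Z^30, C_2 ≅ Z^20.

Boundary ∂_1: C_1 → C_0 maps an edge to its endpoints' difference, ∂[p,q] = q − p. For instance
  ∂[3,4] = [4] − [3].
The resulting 10×30 matrix has rank 9, and its Smith normal form has invariant factors (1,1,1,1,1,1,1,1,1).

The boundary map ∂_2: C_2 → C_1 maps a triangle to the signed sum of its edges. For instance
  ∂[1,2,4] = [2,4] − [1,4] + [1,2],
  ∂[5,8,9] = [8,9] − [5,9] + [5,8].
This gives a 30×20 integer matrix of rank 20; reducing to Smith normal form yields diagonal entries (1,1,1,1,1,1,1,1,1,1,1,1,1,1,1,1,1,1,1,2).

From H_k ≅ ker(∂_k) / im(∂_{k+1}) we obtain:

  H_0: rank C_0 − rank ∂_1 = 10 − 9 = 1, and the invariant factors of ∂_1 are all 1, so H_0 ≅ Z.
  H_1: rank ker ∂_1 − rank ∂_2 = (30 − 9) − 20 = 1, and ∂_2 has invariant factor 2 > 1, so H_1 ≅ Z ⊕ Z/2Z.
  H_2: rank ker ∂_2 − rank ∂_3 = (20 − 20) − 0 = 0, and there is no ∂_3, so H_2 ≅ 0.

H_0 = Z,  H_1 = Z ⊕ Z/2Z,  H_2 = 0.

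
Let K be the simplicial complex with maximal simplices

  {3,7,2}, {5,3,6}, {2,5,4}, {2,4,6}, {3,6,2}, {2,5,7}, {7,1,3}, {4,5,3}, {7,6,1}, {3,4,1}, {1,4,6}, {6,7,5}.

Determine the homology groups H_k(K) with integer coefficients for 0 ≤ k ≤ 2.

H_0 ≅ Z,  H_1 ≅ Z_2,  H_2 = 0.

Order the vertices as 1 < 2 < 3 < 4 < 5 < 6 < 7. Listing each simplex with vertices in this order, K has dimension 2 with simplices:

  0-simplices (7): [1], [2], [3], [4], [5], [6], [7]
  1-simplices (18): [1,3], [1,4], [1,6], [1,7], [2,3], [2,4], [2,5], [2,6], [2,7], [3,4], [3,5], [3,6], [3,7], [4,5], [4,6], [5,6], [5,7], [6,7]
  2-simplices (12): [1,3,4], [1,3,7], [1,4,6], [1,6,7], [2,3,6], [2,3,7], [2,4,5], [2,4,6], [2,5,7], [3,4,5], [3,5,6], [5,6,7]

Hence C_0 ≅ Z^7, C_1 ≅ Z^18, C_2 ≅ Z^12.

Boundary ∂_1: C_1 → C_0 maps an edge to its endpoints' difference, ∂[p,q] = q − p.
As a 7×18 matrix over Z this has rank 6, with invariant factors (1,1,1,1,1,1).

∂_2: C_2 → C_1 maps a triangle to the signed sum of its edges. For instance
  ∂[2,3,7] = [3,7] − [2,7] + [2,3],
  ∂[2,5,7] = [5,7] − [2,7] + [2,5].
The 18×12 boundary matrix has rank 12 and Smith normal form diag(1,1,1,1,1,1,1,1,1,1,1,2).

From H_k ≅ ker(∂_k) / im(∂_{k+1}) we obtain:

  H_0: rank C_0 − rank ∂_1 = 7 − 6 = 1, and the invariant factors of ∂_1 are all 1, so H_0 ≅ Z.
  H_1: rank ker ∂_1 − rank ∂_2 = (18 − 6) − 12 = 0, and ∂_2 has invariant factor 2 > 1, so H_1 ≅ Z_2.
  H_2: rank ker ∂_2 − rank ∂_3 = (12 − 12) − 0 = 0, and there is no ∂_3, so H_2 ≅ 0.

As a check, the Euler characteristic is 7 − 18 + 12 = 1, which agrees with 1 − 0 + 0 = 1.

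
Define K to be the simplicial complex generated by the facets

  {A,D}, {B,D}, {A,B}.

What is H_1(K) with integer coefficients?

Fix the vertex order A < B < D and write every simplex with vertices in increasing order. Then dim K = 1 and the simplices of K are:

  0-simplices (3): A, B, D
  1-simplices (3): AB, AD, BD

giving chain groups C_0 ≅ Z^3, C_1 ≅ Z^3.

∂_1: C_1 → C_0 sends each edge [p,q] (with p < q) to q − p. For instance
  ∂AB = B − A.
As a 3×3 matrix over Z this has rank 2, with invariant factors (1,1).

Now H_k = ker ∂_k / im ∂_{k+1}, so:

  H_1: rank ker ∂_1 − rank ∂_2 = (3 − 2) − 0 = 1, and there is no ∂_2, so H_1 = Z.

(K is a triangulation of the circle S^1.)

H_1 = Z.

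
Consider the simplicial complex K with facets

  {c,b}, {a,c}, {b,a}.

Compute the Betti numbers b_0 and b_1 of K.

Fix the vertex order a < b < c and write every simplex with vertices in increasing order. Then dim K = 1 and the simplices of K are:

  0-simplices (3): a, b, c
  1-simplices (3): ab, ac, bc

so the chain groups are C_0 ≅ Z^3, C_1 ≅ Z^3.

The boundary map ∂_1: C_1 → C_0 sends each edge [p,q] (with p < q) to q − p. For instance
  ∂ac = c − a.
The resulting 3×3 matrix has rank 2, and its Smith normal form has invariant factors (1,1).

Computing H_k = (kernel of ∂_k) / (image of ∂_{k+1}):

  H_0: rank C_0 − rank ∂_1 = 3 − 2 = 1, and the invariant factors of ∂_1 are all 1, so H_0 ≅ Z.
  H_1: rank ker ∂_1 − rank ∂_2 = (3 − 2) − 0 = 1, and there is no ∂_2, so H_1 ≅ Z.

As a check, the Euler characteristic is 3 − 3 = 0, which agrees with 1 − 1 = 0.
(K is a triangulation of the circle S^1.)

Hence the Betti numbers are b_0 = 1, b_1 = 1.

b_0 = 1, b_1 = 1.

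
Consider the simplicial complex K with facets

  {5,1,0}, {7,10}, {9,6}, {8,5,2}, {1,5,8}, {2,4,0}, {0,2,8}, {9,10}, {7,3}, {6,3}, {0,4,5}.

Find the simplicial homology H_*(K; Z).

H_0 = Z^2,  H_1 = Z^2,  H_2 = 0.

K has 11 vertices, 17 edges, 6 triangles.
rank ∂_0 = 0, rank ∂_1 = 9 ⇒ b_0 = 11 − 0 − 9 = 2; all invariant factors of ∂_1 are 1 so no torsion. So H_0 ≅ Z^2.
rank ∂_1 = 9, rank ∂_2 = 6 ⇒ b_1 = 17 − 9 − 6 = 2; all invariant factors of ∂_2 are 1 so no torsion. So H_1 ≅ Z^2.
rank ∂_2 = 6, rank ∂_3 = 0 ⇒ b_2 = 6 − 6 − 0 = 0. So H_2 ≅ 0.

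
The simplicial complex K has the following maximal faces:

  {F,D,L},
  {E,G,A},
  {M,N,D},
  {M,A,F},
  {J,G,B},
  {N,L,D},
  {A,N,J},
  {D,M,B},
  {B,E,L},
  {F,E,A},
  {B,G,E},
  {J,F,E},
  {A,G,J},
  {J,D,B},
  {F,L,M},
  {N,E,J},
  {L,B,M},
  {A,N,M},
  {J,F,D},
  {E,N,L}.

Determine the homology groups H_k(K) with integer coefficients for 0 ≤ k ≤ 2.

H_0 ≅ Z,  H_1 ≅ Z ⊕ Z/2,  H_2 = 0.

We work with the vertex ordering A < B < D < E < F < G < J < L < M < N. The simplices of K, each written with vertices in increasing order, are:

  0-simplices (10): A, B, D, E, F, G, J, L, M, N
  1-simplices (30): AE, AF, AG, AJ, AM, AN, BD, BE, BG, BJ, BL, BM, DF, DJ, DL, DM, DN, EF, EG, EJ, EL, EN, FJ, FL, FM, GJ, JN, LM, LN, MN
  2-simplices (20): AEF, AEG, AFM, AGJ, AJN, AMN, BDJ, BDM, BEG, BEL, BGJ, BLM, DFJ, DFL, DLN, DMN, EFJ, EJN, ELN, FLM

so the chain groups are C_0 ≅ Z^10, C_1 ≅ Z^30, C_2 ≅ Z^20.

∂_1: C_1 → C_0 sends each edge [p,q] (with p < q) to q − p. For instance
  ∂LM = M − L.
The 10×30 boundary matrix has rank 9 and Smith normal form diag(1,1,1,1,1,1,1,1,1).

∂_2: C_2 → C_1 sends each 2-simplex [p,q,r] to [q,r] − [p,r] + [p,q]. For instance
  ∂BLM = LM − BM + BL,
  ∂EJN = JN − EN + EJ.
The resulting 30×20 matrix has rank 20, and its Smith normal form has invariant factors (1,1,1,1,1,1,1,1,1,1,1,1,1,1,1,1,1,1,1,2).

From H_k ≅ ker(∂_k) / im(∂_{k+1}) we obtain:

  H_0: rank C_0 − rank ∂_1 = 10 − 9 = 1, and the invariant factors of ∂_1 are all 1, so H_0 = Z.
  H_1: rank ker ∂_1 − rank ∂_2 = (30 − 9) − 20 = 1, and ∂_2 has invariant factor 2 > 1, so H_1 = Z ⊕ Z/2.
  H_2: rank ker ∂_2 − rank ∂_3 = (20 − 20) − 0 = 0, and there is no ∂_3, so H_2 = 0.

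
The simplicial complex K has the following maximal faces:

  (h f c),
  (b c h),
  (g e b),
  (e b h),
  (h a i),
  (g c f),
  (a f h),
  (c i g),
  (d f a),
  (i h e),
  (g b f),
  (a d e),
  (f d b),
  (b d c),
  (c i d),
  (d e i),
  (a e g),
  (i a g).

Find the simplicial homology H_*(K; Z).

Fix the vertex order a < b < c < d < e < f < g < h < i and write every simplex with vertices in increasing order. Then dim K = 2 and the simplices of K are:

  0-simplices (9): a, b, c, d, e, f, g, h, i
  1-simplices (27): ad, ae, af, ag, ah, ai, bc, bd, be, bf, bg, bh, cd, cf, cg, ch, ci, de, df, di, eg, eh, ei, fg, fh, gi, hi
  2-simplices (18): ade, adf, aeg, afh, agi, ahi, bcd, bch, bdf, beg, beh, bfg, cdi, cfg, cfh, cgi, dei, ehi

so the chain groups are C_0 ≅ Z^9, C_1 ≅ Z^27, C_2 ≅ Z^18.

Boundary ∂_1: C_1 → C_0 sends each edge [p,q] (with p < q) to q − p. For instance
  ∂bg = g − b.
The resulting 9×27 matrix has rank 8, and its Smith normal form has invariant factors (1,1,1,1,1,1,1,1).

Boundary ∂_2: C_2 → C_1 acts by ∂[p,q,r] = [q,r] − [p,r] + [p,q]. For instance
  ∂ade = de − ae + ad,
  ∂cfh = fh − ch + cf.
The resulting 27×18 matrix has rank 18, and its Smith normal form has invariant factors (1,1,1,1,1,1,1,1,1,1,1,1,1,1,1,1,1,2).

Now H_k = ker ∂_k / im ∂_{k+1}, so:

  H_0: rank C_0 − rank ∂_1 = 9 − 8 = 1, and the invariant factors of ∂_1 are all 1, so H_0 = Z.
  H_1: rank ker ∂_1 − rank ∂_2 = (27 − 8) − 18 = 1, and ∂_2 has invariant factor 2 > 1, so H_1 = Z ⊕ Z/2.
  H_2: rank ker ∂_2 − rank ∂_3 = (18 − 18) − 0 = 0, and there is no ∂_3, so H_2 = 0.

(K is a triangulation of the Klein bottle.)

H_0 ≅ Z,  H_1 ≅ Z ⊕ Z/2,  H_2 = 0.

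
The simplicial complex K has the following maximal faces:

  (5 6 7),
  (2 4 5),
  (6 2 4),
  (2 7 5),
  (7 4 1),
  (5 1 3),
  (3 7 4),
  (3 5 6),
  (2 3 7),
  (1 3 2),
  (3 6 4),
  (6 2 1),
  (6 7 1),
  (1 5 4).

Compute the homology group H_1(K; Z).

Order the vertices as 1 < 2 < 3 < 4 < 5 < 6 < 7. Listing each simplex with vertices in this order, K has dimension 2 with simplices:

  0-simplices (7): [1], [2], [3], [4], [5], [6], [7]
  1-simplices (21): [1,2], [1,3], [1,4], [1,5], [1,6], [1,7], [2,3], [2,4], [2,5], [2,6], [2,7], [3,4], [3,5], [3,6], [3,7], [4,5], [4,6], [4,7], [5,6], [5,7], [6,7]
  2-simplices (14): [1,2,3], [1,2,6], [1,3,5], [1,4,5], [1,4,7], [1,6,7], [2,3,7], [2,4,5], [2,4,6], [2,5,7], [3,4,6], [3,4,7], [3,5,6], [5,6,7]

giving chain groups C_0 ≅ Z^7, C_1 ≅ Z^21, C_2 ≅ Z^14.

Boundary ∂_1: C_1 → C_0 maps an edge to its endpoints' difference, ∂[p,q] = q − p.
As a 7×21 matrix over Z this has rank 6, with invariant factors (1,1,1,1,1,1).

The boundary map ∂_2: C_2 → C_1 acts by ∂[p,q,r] = [q,r] − [p,r] + [p,q]. For instance
  ∂[2,3,7] = [3,7] − [2,7] + [2,3],
  ∂[3,4,6] = [4,6] − [3,6] + [3,4].
The resulting 21×14 matrix has rank 13, and its Smith normal form has invariant factors (1,1,1,1,1,1,1,1,1,1,1,1,1).

Now H_k = ker ∂_k / im ∂_{k+1}, so:

  H_1: rank ker ∂_1 − rank ∂_2 = (21 − 6) − 13 = 2, and the invariant factors of ∂_2 are all 1, so H_1 ≅ Z^2.

(K is a triangulation of the torus T^2.)

H_1 ≅ Z^2.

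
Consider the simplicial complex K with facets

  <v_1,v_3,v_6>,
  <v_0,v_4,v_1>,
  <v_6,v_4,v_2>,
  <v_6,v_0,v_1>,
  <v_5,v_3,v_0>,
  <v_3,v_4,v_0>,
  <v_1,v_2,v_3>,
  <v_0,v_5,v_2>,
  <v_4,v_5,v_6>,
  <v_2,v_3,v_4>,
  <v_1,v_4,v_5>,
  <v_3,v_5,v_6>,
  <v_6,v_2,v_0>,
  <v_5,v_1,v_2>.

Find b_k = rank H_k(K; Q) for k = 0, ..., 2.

Take the total order v_0 < v_1 < v_2 < v_3 < v_4 < v_5 < v_6 on the vertex set. Then K (dimension 2) consists of the simplices:

  0-simplices (7): [v_0], [v_1], [v_2], [v_3], [v_4], [v_5], [v_6]
  1-simplices (21): (21 of them)
  2-simplices (14): (14 of them)

so the chain groups are C_0 ≅ Z^7, C_1 ≅ Z^21, C_2 ≅ Z^14.

The boundary map ∂_1: C_1 → C_0 sends each edge [p,q] (with p < q) to q − p. For instance
  ∂[v_1,v_5] = [v_5] − [v_1].
As a 7×21 matrix over Z this has rank 6, with invariant factors (1,1,1,1,1,1).

Boundary ∂_2: C_2 → C_1 maps a triangle to the signed sum of its edges. For instance
  ∂[v_3,v_5,v_6] = [v_5,v_6] − [v_3,v_6] + [v_3,v_5],
  ∂[v_4,v_5,v_6] = [v_5,v_6] − [v_4,v_6] + [v_4,v_5].
As a 21×14 matrix over Z this has rank 13, with invariant factors (1,1,1,1,1,1,1,1,1,1,1,1,1).

Computing H_k = (kernel of ∂_k) / (image of ∂_{k+1}):

  H_0: rank C_0 − rank ∂_1 = 7 − 6 = 1, and the invariant factors of ∂_1 are all 1, so H_0 = Z.
  H_1: rank ker ∂_1 − rank ∂_2 = (21 − 6) − 13 = 2, and the invariant factors of ∂_2 are all 1, so H_1 = Z^2.
  H_2: rank ker ∂_2 − rank ∂_3 = (14 − 13) − 0 = 1, and there is no ∂_3, so H_2 = Z.

Hence the Betti numbers are b_0 = 1, b_1 = 2, b_2 = 1.

b_0 = 1, b_1 = 2, b_2 = 1.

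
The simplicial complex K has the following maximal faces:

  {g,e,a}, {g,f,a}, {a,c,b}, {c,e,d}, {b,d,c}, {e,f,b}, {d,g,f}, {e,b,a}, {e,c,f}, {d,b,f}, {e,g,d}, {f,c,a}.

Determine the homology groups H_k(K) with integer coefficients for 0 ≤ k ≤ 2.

H_0 ≅ Z,  H_1 ≅ Z/2,  H_2 = 0.

Order the vertices as a < b < c < d < e < f < g. Listing each simplex with vertices in this order, K has dimension 2 with simplices:

  0-simplices (7): a, b, c, d, e, f, g
  1-simplices (18): ab, ac, ae, af, ag, bc, bd, be, bf, cd, ce, cf, de, df, dg, ef, eg, fg
  2-simplices (12): abc, abe, acf, aeg, afg, bcd, bdf, bef, cde, cef, deg, dfg

giving chain groups C_0 ≅ Z^7, C_1 ≅ Z^18, C_2 ≅ Z^12.

The boundary map ∂_1: C_1 → C_0 sends each edge [p,q] (with p < q) to q − p. For instance
  ∂eg = g − e.
The 7×18 boundary matrix has rank 6 and Smith normal form diag(1,1,1,1,1,1).

Boundary ∂_2: C_2 → C_1 maps a triangle to the signed sum of its edges. For instance
  ∂cde = de − ce + cd,
  ∂bcd = cd − bd + bc.
The 18×12 boundary matrix has rank 12 and Smith normal form diag(1,1,1,1,1,1,1,1,1,1,1,2).

Now H_k = ker ∂_k / im ∂_{k+1}, so:

  H_0: rank C_0 − rank ∂_1 = 7 − 6 = 1, and the invariant factors of ∂_1 are all 1, so H_0 = Z.
  H_1: rank ker ∂_1 − rank ∂_2 = (18 − 6) − 12 = 0, and ∂_2 has invariant factor 2 > 1, so H_1 = Z/2.
  H_2: rank ker ∂_2 − rank ∂_3 = (12 − 12) − 0 = 0, and there is no ∂_3, so H_2 = 0.

As a check, the Euler characteristic is 7 − 18 + 12 = 1, which agrees with 1 − 0 + 0 = 1.
(K is a triangulation of the real projective plane RP^2.)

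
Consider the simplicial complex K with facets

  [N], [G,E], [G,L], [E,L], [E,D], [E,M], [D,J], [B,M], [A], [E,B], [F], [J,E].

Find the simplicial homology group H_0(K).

H_0 = Z^4.

Take the total order A < B < D < E < F < G < J < L < M < N on the vertex set. Then K (dimension 1) consists of the simplices:

  0-simplices (10): A, B, D, E, F, G, J, L, M, N
  1-simplices (9): BE, BM, DE, DJ, EG, EJ, EL, EM, GL

so the chain groups are C_0 ≅ Z^10, C_1 ≅ Z^9.

Boundary ∂_1: C_1 → C_0 maps an edge to its endpoints' difference, ∂[p,q] = q − p.
As a 10×9 matrix over Z this has rank 6, with invariant factors (1,1,1,1,1,1).

Computing H_k = (kernel of ∂_k) / (image of ∂_{k+1}):

  H_0: rank C_0 − rank ∂_1 = 10 − 6 = 4, and the invariant factors of ∂_1 are all 1, so H_0 ≅ Z^4.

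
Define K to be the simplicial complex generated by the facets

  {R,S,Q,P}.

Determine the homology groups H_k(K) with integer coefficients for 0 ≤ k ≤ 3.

H_0 ≅ Z,  H_1 = 0,  H_2 = 0,  H_3 = 0.

Order the vertices as P < Q < R < S. Listing each simplex with vertices in this order, K has dimension 3 with simplices:

  0-simplices (4): P, Q, R, S
  1-simplices (6): PQ, PR, PS, QR, QS, RS
  2-simplices (4): PQR, PQS, PRS, QRS
  3-simplices (1): PQRS

Hence C_0 ≅ Z^4, C_1 ≅ Z^6, C_2 ≅ Z^4, C_3 ≅ Z^1.

∂_1: C_1 → C_0 sends each edge [p,q] (with p < q) to q − p. For instance
  ∂PS = S − P.
The 4×6 boundary matrix has rank 3 and Smith normal form diag(1,1,1).

Boundary ∂_2: C_2 → C_1 maps a triangle to the signed sum of its edges. For instance
  ∂PQR = QR − PR + PQ,
  ∂PQS = QS − PS + PQ.
This gives a 6×4 integer matrix of rank 3; reducing to Smith normal form yields diagonal entries (1,1,1).

Boundary ∂_3: C_3 → C_2 sends each 3-simplex σ to the alternating sum Σ_i (−1)^i (σ with its i-th vertex removed). For instance
  ∂PQRS = QRS − PRS + PQS − PQR.
The resulting 4×1 matrix has rank 1, and its Smith normal form has invariant factors (1).

Computing H_k = (kernel of ∂_k) / (image of ∂_{k+1}):

  H_0: rank C_0 − rank ∂_1 = 4 − 3 = 1, and the invariant factors of ∂_1 are all 1, so H_0 ≅ Z.
  H_1: rank ker ∂_1 − rank ∂_2 = (6 − 3) − 3 = 0, and the invariant factors of ∂_2 are all 1, so H_1 ≅ 0.
  H_2: rank ker ∂_2 − rank ∂_3 = (4 − 3) − 1 = 0, and the invariant factors of ∂_3 are all 1, so H_2 ≅ 0.
  H_3: rank ker ∂_3 − rank ∂_4 = (1 − 1) − 0 = 0, and there is no ∂_4, so H_3 ≅ 0.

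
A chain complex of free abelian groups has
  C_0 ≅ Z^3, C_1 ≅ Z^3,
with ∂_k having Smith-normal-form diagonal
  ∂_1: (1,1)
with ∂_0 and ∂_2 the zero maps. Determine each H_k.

H_0: b_0 = 3 − 0 − 2 = 1; torsion from ∂_1 factors > 1: none. So H_0 = Z.
H_1: b_1 = 3 − 2 − 0 = 1; torsion from ∂_2 factors > 1: none. So H_1 = Z.

H_0 = Z,  H_1 = Z.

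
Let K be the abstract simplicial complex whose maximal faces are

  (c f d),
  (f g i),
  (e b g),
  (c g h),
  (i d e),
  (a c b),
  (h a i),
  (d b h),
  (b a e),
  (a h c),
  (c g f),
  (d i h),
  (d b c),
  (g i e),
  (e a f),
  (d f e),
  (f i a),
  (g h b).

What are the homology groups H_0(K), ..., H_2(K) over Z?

H_0 = Z,  H_1 = Z ⊕ Z/2,  H_2 = 0.

Order the vertices as a < b < c < d < e < f < g < h < i. Listing each simplex with vertices in this order, K has dimension 2 with simplices:

  0-simplices (9): a, b, c, d, e, f, g, h, i
  1-simplices (27): ab, ac, ae, af, ah, ai, bc, bd, be, bg, bh, cd, cf, cg, ch, de, df, dh, di, ef, eg, ei, fg, fi, gh, gi, hi
  2-simplices (18): abc, abe, ach, aef, afi, ahi, bcd, bdh, beg, bgh, cdf, cfg, cgh, def, dei, dhi, egi, fgi

giving chain groups C_0 ≅ Z^9, C_1 ≅ Z^27, C_2 ≅ Z^18.

The boundary map ∂_1: C_1 → C_0 maps an edge to its endpoints' difference, ∂[p,q] = q − p. For instance
  ∂ch = h − c.
As a 9×27 matrix over Z this has rank 8, with invariant factors (1,1,1,1,1,1,1,1).

∂_2: C_2 → C_1 maps a triangle to the signed sum of its edges. For instance
  ∂dei = ei − di + de,
  ∂cfg = fg − cg + cf.
This gives a 27×18 integer matrix of rank 18; reducing to Smith normal form yields diagonal entries (1,1,1,1,1,1,1,1,1,1,1,1,1,1,1,1,1,2).

Computing H_k = (kernel of ∂_k) / (image of ∂_{k+1}):

  H_0: rank C_0 − rank ∂_1 = 9 − 8 = 1, and the invariant factors of ∂_1 are all 1, so H_0 ≅ Z.
  H_1: rank ker ∂_1 − rank ∂_2 = (27 − 8) − 18 = 1, and ∂_2 has invariant factor 2 > 1, so H_1 ≅ Z ⊕ Z/2.
  H_2: rank ker ∂_2 − rank ∂_3 = (18 − 18) − 0 = 0, and there is no ∂_3, so H_2 ≅ 0.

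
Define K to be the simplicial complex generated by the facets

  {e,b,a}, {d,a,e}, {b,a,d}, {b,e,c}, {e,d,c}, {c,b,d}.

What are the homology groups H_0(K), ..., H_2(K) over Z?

H_0 = Z,  H_1 = 0,  H_2 = Z.

Order the vertices as a < b < c < d < e. Listing each simplex with vertices in this order, K has dimension 2 with simplices:

  0-simplices (5): a, b, c, d, e
  1-simplices (9): ab, ad, ae, bc, bd, be, cd, ce, de
  2-simplices (6): abd, abe, ade, bcd, bce, cde

Hence C_0 ≅ Z^5, C_1 ≅ Z^9, C_2 ≅ Z^6.

The boundary map ∂_1: C_1 → C_0 maps an edge to its endpoints' difference, ∂[p,q] = q − p. For instance
  ∂bc = c − b.
This gives a 5×9 integer matrix of rank 4; reducing to Smith normal form yields diagonal entries (1,1,1,1).

Boundary ∂_2: C_2 → C_1 acts by ∂[p,q,r] = [q,r] − [p,r] + [p,q]. For instance
  ∂abe = be − ae + ab,
  ∂bce = ce − be + bc.
The resulting 9×6 matrix has rank 5, and its Smith normal form has invariant factors (1,1,1,1,1).

Computing H_k = (kernel of ∂_k) / (image of ∂_{k+1}):

  H_0: rank C_0 − rank ∂_1 = 5 − 4 = 1, and the invariant factors of ∂_1 are all 1, so H_0 = Z.
  H_1: rank ker ∂_1 − rank ∂_2 = (9 − 4) − 5 = 0, and the invariant factors of ∂_2 are all 1, so H_1 = 0.
  H_2: rank ker ∂_2 − rank ∂_3 = (6 − 5) − 0 = 1, and there is no ∂_3, so H_2 = Z.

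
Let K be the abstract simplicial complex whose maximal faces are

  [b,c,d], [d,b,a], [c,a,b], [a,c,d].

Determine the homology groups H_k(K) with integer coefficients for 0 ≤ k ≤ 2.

H_0 = Z,  H_1 = 0,  H_2 = Z.

We work with the vertex ordering a < b < c < d. The simplices of K, each written with vertices in increasing order, are:

  0-simplices (4): a, b, c, d
  1-simplices (6): ab, ac, ad, bc, bd, cd
  2-simplices (4): abc, abd, acd, bcd

Hence C_0 ≅ Z^4, C_1 ≅ Z^6, C_2 ≅ Z^4.

Boundary ∂_1: C_1 → C_0 maps an edge to its endpoints' difference, ∂[p,q] = q − p. For instance
  ∂bc = c − b.
As a 4×6 matrix over Z this has rank 3, with invariant factors (1,1,1).

Boundary ∂_2: C_2 → C_1 sends each 2-simplex [p,q,r] to [q,r] − [p,r] + [p,q]. For instance
  ∂abc = bc − ac + ab,
  ∂bcd = cd − bd + bc.
As a 6×4 matrix over Z this has rank 3, with invariant factors (1,1,1).

Reading off H_k = ker ∂_k / im ∂_{k+1}:

  H_0: rank C_0 − rank ∂_1 = 4 − 3 = 1, and the invariant factors of ∂_1 are all 1, so H_0 = Z.
  H_1: rank ker ∂_1 − rank ∂_2 = (6 − 3) − 3 = 0, and the invariant factors of ∂_2 are all 1, so H_1 = 0.
  H_2: rank ker ∂_2 − rank ∂_3 = (4 − 3) − 0 = 1, and there is no ∂_3, so H_2 = Z.

As a check, the Euler characteristic is 4 − 6 + 4 = 2, which agrees with 1 − 0 + 1 = 2.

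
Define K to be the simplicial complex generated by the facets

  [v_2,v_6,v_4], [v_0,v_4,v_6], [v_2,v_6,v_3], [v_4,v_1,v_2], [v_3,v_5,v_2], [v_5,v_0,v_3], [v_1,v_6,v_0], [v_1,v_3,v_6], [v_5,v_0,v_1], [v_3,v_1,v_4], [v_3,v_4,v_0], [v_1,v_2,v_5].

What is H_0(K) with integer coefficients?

Fix the vertex order v_0 < v_1 < v_2 < v_3 < v_4 < v_5 < v_6 and write every simplex with vertices in increasing order. Then dim K = 2 and the simplices of K are:

  0-simplices (7): [v_0], [v_1], [v_2], [v_3], [v_4], [v_5], [v_6]
  1-simplices (18): (18 of them)
  2-simplices (12): (12 of them)

so the chain groups are C_0 ≅ Z^7, C_1 ≅ Z^18, C_2 ≅ Z^12.

Boundary ∂_1: C_1 → C_0 maps an edge to its endpoints' difference, ∂[p,q] = q − p. For instance
  ∂[v_1,v_5] = [v_5] − [v_1].
The 7×18 boundary matrix has rank 6 and Smith normal form diag(1,1,1,1,1,1).

The boundary map ∂_2: C_2 → C_1 maps a triangle to the signed sum of its edges. For instance
  ∂[v_0,v_1,v_5] = [v_1,v_5] − [v_0,v_5] + [v_0,v_1],
  ∂[v_2,v_3,v_5] = [v_3,v_5] − [v_2,v_5] + [v_2,v_3].
The 18×12 boundary matrix has rank 12 and Smith normal form diag(1,1,1,1,1,1,1,1,1,1,1,2).

Computing H_k = (kernel of ∂_k) / (image of ∂_{k+1}):

  H_0: rank C_0 − rank ∂_1 = 7 − 6 = 1, and the invariant factors of ∂_1 are all 1, so H_0 ≅ Z.

H_0 ≅ Z.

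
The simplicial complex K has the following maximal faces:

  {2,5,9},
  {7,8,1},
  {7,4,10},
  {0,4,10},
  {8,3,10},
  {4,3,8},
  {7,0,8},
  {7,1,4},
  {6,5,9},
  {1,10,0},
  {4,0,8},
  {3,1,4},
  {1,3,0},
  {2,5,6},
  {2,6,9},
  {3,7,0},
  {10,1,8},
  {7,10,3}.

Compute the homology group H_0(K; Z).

Fix the vertex order 0 < 1 < 2 < 3 < 4 < 5 < 6 < 7 < 8 < 9 < 10 and write every simplex with vertices in increasing order. Then dim K = 2 and the simplices of K are:

  0-simplices (11): [0], [1], [2], [3], [4], [5], [6], [7], [8], [9], [10]
  1-simplices (27): (27 of them)
  2-simplices (18): (18 of them)

giving chain groups C_0 ≅ Z^11, C_1 ≅ Z^27, C_2 ≅ Z^18.

The boundary map ∂_1: C_1 → C_0 sends each edge [p,q] (with p < q) to q − p. For instance
  ∂[0,7] = [7] − [0].
As a 11×27 matrix over Z this has rank 9, with invariant factors (1,1,1,1,1,1,1,1,1).

Boundary ∂_2: C_2 → C_1 maps a triangle to the signed sum of its edges. For instance
  ∂[2,5,6] = [5,6] − [2,6] + [2,5],
  ∂[1,4,7] = [4,7] − [1,7] + [1,4].
This gives a 27×18 integer matrix of rank 16; reducing to Smith normal form yields diagonal entries (1,1,1,1,1,1,1,1,1,1,1,1,1,1,1,1).

Reading off H_k = ker ∂_k / im ∂_{k+1}:

  H_0: rank C_0 − rank ∂_1 = 11 − 9 = 2, and the invariant factors of ∂_1 are all 1, so H_0 = Z^2.

H_0 ≅ Z^2.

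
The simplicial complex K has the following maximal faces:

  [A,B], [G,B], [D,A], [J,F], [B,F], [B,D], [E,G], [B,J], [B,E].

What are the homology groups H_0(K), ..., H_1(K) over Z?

H_0 = Z,  H_1 = Z^3.

Order the vertices as A < B < D < E < F < G < J. Listing each simplex with vertices in this order, K has dimension 1 with simplices:

  0-simplices (7): A, B, D, E, F, G, J
  1-simplices (9): AB, AD, BD, BE, BF, BG, BJ, EG, FJ

giving chain groups C_0 ≅ Z^7, C_1 ≅ Z^9.

The boundary map ∂_1: C_1 → C_0 maps an edge to its endpoints' difference, ∂[p,q] = q − p.
This gives a 7×9 integer matrix of rank 6; reducing to Smith normal form yields diagonal entries (1,1,1,1,1,1).

Now H_k = ker ∂_k / im ∂_{k+1}, so:

  H_0: rank C_0 − rank ∂_1 = 7 − 6 = 1, and the invariant factors of ∂_1 are all 1, so H_0 ≅ Z.
  H_1: rank ker ∂_1 − rank ∂_2 = (9 − 6) − 0 = 3, and there is no ∂_2, so H_1 ≅ Z^3.

As a check, the Euler characteristic is 7 − 9 = -2, which agrees with 1 − 3 = -2.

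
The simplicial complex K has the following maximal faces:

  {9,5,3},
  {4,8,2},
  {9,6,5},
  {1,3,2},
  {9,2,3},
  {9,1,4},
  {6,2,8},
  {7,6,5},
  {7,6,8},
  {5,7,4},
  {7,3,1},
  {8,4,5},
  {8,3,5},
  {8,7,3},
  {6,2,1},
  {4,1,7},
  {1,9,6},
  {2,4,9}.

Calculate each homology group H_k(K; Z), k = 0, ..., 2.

H_0 = Z,  H_1 = Z × Z/2,  H_2 = 0.

Take the total order 1 < 2 < 3 < 4 < 5 < 6 < 7 < 8 < 9 on the vertex set. Then K (dimension 2) consists of the simplices:

  0-simplices (9): [1], [2], [3], [4], [5], [6], [7], [8], [9]
  1-simplices (27): (27 of them)
  2-simplices (18): [1,2,3], [1,2,6], [1,3,7], [1,4,7], [1,4,9], [1,6,9], [2,3,9], [2,4,8], [2,4,9], [2,6,8], [3,5,8], [3,5,9], [3,7,8], [4,5,7], [4,5,8], [5,6,7], [5,6,9], [6,7,8]

giving chain groups C_0 ≅ Z^9, C_1 ≅ Z^27, C_2 ≅ Z^18.

∂_1: C_1 → C_0 sends each edge [p,q] (with p < q) to q − p.
The 9×27 boundary matrix has rank 8 and Smith normal form diag(1,1,1,1,1,1,1,1).

The boundary map ∂_2: C_2 → C_1 sends each 2-simplex [p,q,r] to [q,r] − [p,r] + [p,q]. For instance
  ∂[3,7,8] = [7,8] − [3,8] + [3,7],
  ∂[3,5,8] = [5,8] − [3,8] + [3,5].
This gives a 27×18 integer matrix of rank 18; reducing to Smith normal form yields diagonal entries (1,1,1,1,1,1,1,1,1,1,1,1,1,1,1,1,1,2).

Now H_k = ker ∂_k / im ∂_{k+1}, so:

  H_0: rank C_0 − rank ∂_1 = 9 − 8 = 1, and the invariant factors of ∂_1 are all 1, so H_0 ≅ Z.
  H_1: rank ker ∂_1 − rank ∂_2 = (27 − 8) − 18 = 1, and ∂_2 has invariant factor 2 > 1, so H_1 ≅ Z × Z/2.
  H_2: rank ker ∂_2 − rank ∂_3 = (18 − 18) − 0 = 0, and there is no ∂_3, so H_2 ≅ 0.

(K is a triangulation of the Klein bottle.)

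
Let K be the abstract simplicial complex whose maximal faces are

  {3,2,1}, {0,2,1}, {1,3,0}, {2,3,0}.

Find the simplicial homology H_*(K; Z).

H_0 ≅ Z,  H_1 = 0,  H_2 ≅ Z.

K has 4 vertices, 6 edges, 4 triangles.
rank ∂_0 = 0, rank ∂_1 = 3 ⇒ b_0 = 4 − 0 − 3 = 1; all invariant factors of ∂_1 are 1 so no torsion. So H_0 = Z.
rank ∂_1 = 3, rank ∂_2 = 3 ⇒ b_1 = 6 − 3 − 3 = 0; all invariant factors of ∂_2 are 1 so no torsion. So H_1 = 0.
rank ∂_2 = 3, rank ∂_3 = 0 ⇒ b_2 = 4 − 3 − 0 = 1. So H_2 = Z.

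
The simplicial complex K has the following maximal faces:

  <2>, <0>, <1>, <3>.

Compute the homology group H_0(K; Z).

H_0 = Z^4.

Order the vertices as 0 < 1 < 2 < 3. Listing each simplex with vertices in this order, K has dimension 0 with simplices:

  0-simplices (4): [0], [1], [2], [3]

so the chain groups are C_0 ≅ Z^4.

From H_k ≅ ker(∂_k) / im(∂_{k+1}) we obtain:

  H_0: rank C_0 − rank ∂_1 = 4 − 0 = 4, and there is no ∂_1, so H_0 ≅ Z^4.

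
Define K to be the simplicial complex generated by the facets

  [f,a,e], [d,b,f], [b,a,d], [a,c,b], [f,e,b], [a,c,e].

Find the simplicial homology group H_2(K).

H_2 = 0.

K has 6 vertices, 12 edges, 6 triangles.
rank ∂_2 = 6, rank ∂_3 = 0 ⇒ b_2 = 6 − 6 − 0 = 0. So H_2 = 0.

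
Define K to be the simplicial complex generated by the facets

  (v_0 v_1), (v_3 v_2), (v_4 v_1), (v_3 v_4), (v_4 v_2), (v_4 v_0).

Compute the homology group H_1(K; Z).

Fix the vertex order v_0 < v_1 < v_2 < v_3 < v_4 and write every simplex with vertices in increasing order. Then dim K = 1 and the simplices of K are:

  0-simplices (5): [v_0], [v_1], [v_2], [v_3], [v_4]
  1-simplices (6): [v_0,v_1], [v_0,v_4], [v_1,v_4], [v_2,v_3], [v_2,v_4], [v_3,v_4]

giving chain groups C_0 ≅ Z^5, C_1 ≅ Z^6.

The boundary map ∂_1: C_1 → C_0 maps an edge to its endpoints' difference, ∂[p,q] = q − p.
As a 5×6 matrix over Z this has rank 4, with invariant factors (1,1,1,1).

Computing H_k = (kernel of ∂_k) / (image of ∂_{k+1}):

  H_1: rank ker ∂_1 − rank ∂_2 = (6 − 4) − 0 = 2, and there is no ∂_2, so H_1 = Z^2.

H_1 = Z^2.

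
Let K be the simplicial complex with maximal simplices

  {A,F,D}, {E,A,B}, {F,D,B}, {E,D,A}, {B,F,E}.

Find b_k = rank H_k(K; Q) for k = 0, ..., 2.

Take the total order A < B < D < E < F on the vertex set. Then K (dimension 2) consists of the simplices:

  0-simplices (5): A, B, D, E, F
  1-simplices (10): AB, AD, AE, AF, BD, BE, BF, DE, DF, EF
  2-simplices (5): ABE, ADE, ADF, BDF, BEF

so the chain groups are C_0 ≅ Z^5, C_1 ≅ Z^10, C_2 ≅ Z^5.

Boundary ∂_1: C_1 → C_0 is given by ∂[p,q] = [q] − [p].
As a 5×10 matrix over Z this has rank 4, with invariant factors (1,1,1,1).

Boundary ∂_2: C_2 → C_1 acts by ∂[p,q,r] = [q,r] − [p,r] + [p,q]. For instance
  ∂ADE = DE − AE + AD,
  ∂ABE = BE − AE + AB.
As a 10×5 matrix over Z this has rank 5, with invariant factors (1,1,1,1,1).

Computing H_k = (kernel of ∂_k) / (image of ∂_{k+1}):

  H_0: rank C_0 − rank ∂_1 = 5 − 4 = 1, and the invariant factors of ∂_1 are all 1, so H_0 ≅ Z.
  H_1: rank ker ∂_1 − rank ∂_2 = (10 − 4) − 5 = 1, and the invariant factors of ∂_2 are all 1, so H_1 ≅ Z.
  H_2: rank ker ∂_2 − rank ∂_3 = (5 − 5) − 0 = 0, and there is no ∂_3, so H_2 ≅ 0.

(K is a triangulation of the Möbius band.)

Hence the Betti numbers are b_0 = 1, b_1 = 1, b_2 = 0.

b_0 = 1, b_1 = 1, b_2 = 0.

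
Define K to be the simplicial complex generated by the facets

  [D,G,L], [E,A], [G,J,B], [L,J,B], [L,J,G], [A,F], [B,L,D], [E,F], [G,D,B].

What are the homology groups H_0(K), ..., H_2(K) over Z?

We work with the vertex ordering A < B < D < E < F < G < J < L. The simplices of K, each written with vertices in increasing order, are:

  0-simplices (8): A, B, D, E, F, G, J, L
  1-simplices (12): AE, AF, BD, BG, BJ, BL, DG, DL, EF, GJ, GL, JL
  2-simplices (6): BDG, BDL, BGJ, BJL, DGL, GJL

giving chain groups C_0 ≅ Z^8, C_1 ≅ Z^12, C_2 ≅ Z^6.

The boundary map ∂_1: C_1 → C_0 maps an edge to its endpoints' difference, ∂[p,q] = q − p. For instance
  ∂AF = F − A.
The resulting 8×12 matrix has rank 6, and its Smith normal form has invariant factors (1,1,1,1,1,1).

Boundary ∂_2: C_2 → C_1 sends each 2-simplex [p,q,r] to [q,r] − [p,r] + [p,q]. For instance
  ∂BJL = JL − BL + BJ,
  ∂BDL = DL − BL + BD.
As a 12×6 matrix over Z this has rank 5, with invariant factors (1,1,1,1,1).

Computing H_k = (kernel of ∂_k) / (image of ∂_{k+1}):

  H_0: rank C_0 − rank ∂_1 = 8 − 6 = 2, and the invariant factors of ∂_1 are all 1, so H_0 ≅ Z^2.
  H_1: rank ker ∂_1 − rank ∂_2 = (12 − 6) − 5 = 1, and the invariant factors of ∂_2 are all 1, so H_1 ≅ Z.
  H_2: rank ker ∂_2 − rank ∂_3 = (6 − 5) − 0 = 1, and there is no ∂_3, so H_2 ≅ Z.

As a check, the Euler characteristic is 8 − 12 + 6 = 2, which agrees with 2 − 1 + 1 = 2.

H_0 ≅ Z^2,  H_1 ≅ Z,  H_2 ≅ Z.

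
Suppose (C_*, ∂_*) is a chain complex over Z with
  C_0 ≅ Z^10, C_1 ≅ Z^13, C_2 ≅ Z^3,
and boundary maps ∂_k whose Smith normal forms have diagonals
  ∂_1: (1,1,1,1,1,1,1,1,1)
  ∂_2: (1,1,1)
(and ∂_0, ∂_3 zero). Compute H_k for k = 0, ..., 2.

H_0: b_0 = 10 − 0 − 9 = 1; torsion from ∂_1 factors > 1: none. So H_0 ≅ Z.
H_1: b_1 = 13 − 9 − 3 = 1; torsion from ∂_2 factors > 1: none. So H_1 ≅ Z.
H_2: b_2 = 3 − 3 − 0 = 0; torsion from ∂_3 factors > 1: none. So H_2 ≅ 0.

H_0 ≅ Z,  H_1 ≅ Z,  H_2 = 0.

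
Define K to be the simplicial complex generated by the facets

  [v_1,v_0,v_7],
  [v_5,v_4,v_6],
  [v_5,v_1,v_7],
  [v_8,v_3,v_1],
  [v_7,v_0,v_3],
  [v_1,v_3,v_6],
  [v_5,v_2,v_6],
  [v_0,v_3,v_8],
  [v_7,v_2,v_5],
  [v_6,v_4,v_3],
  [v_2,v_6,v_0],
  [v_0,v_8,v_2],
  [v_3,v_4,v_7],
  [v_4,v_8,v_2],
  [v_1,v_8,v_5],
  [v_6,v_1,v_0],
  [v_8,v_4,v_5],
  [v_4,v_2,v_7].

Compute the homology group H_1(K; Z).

H_1 = Z ⊕ Z/2Z.

Order the vertices as v_0 < v_1 < v_2 < v_3 < v_4 < v_5 < v_6 < v_7 < v_8. Listing each simplex with vertices in this order, K has dimension 2 with simplices:

  0-simplices (9): [v_0], [v_1], [v_2], [v_3], [v_4], [v_5], [v_6], [v_7], [v_8]
  1-simplices (27): (27 of them)
  2-simplices (18): (18 of them)

giving chain groups C_0 ≅ Z^9, C_1 ≅ Z^27, C_2 ≅ Z^18.

The boundary map ∂_1: C_1 → C_0 maps an edge to its endpoints' difference, ∂[p,q] = q − p.
As a 9×27 matrix over Z this has rank 8, with invariant factors (1,1,1,1,1,1,1,1).

The boundary map ∂_2: C_2 → C_1 maps a triangle to the signed sum of its edges. For instance
  ∂[v_0,v_2,v_6] = [v_2,v_6] − [v_0,v_6] + [v_0,v_2],
  ∂[v_4,v_5,v_6] = [v_5,v_6] − [v_4,v_6] + [v_4,v_5].
This gives a 27×18 integer matrix of rank 18; reducing to Smith normal form yields diagonal entries (1,1,1,1,1,1,1,1,1,1,1,1,1,1,1,1,1,2).

From H_k ≅ ker(∂_k) / im(∂_{k+1}) we obtain:

  H_1: rank ker ∂_1 − rank ∂_2 = (27 − 8) − 18 = 1, and ∂_2 has invariant factor 2 > 1, so H_1 ≅ Z ⊕ Z/2Z.

(K is a triangulation of the Klein bottle.)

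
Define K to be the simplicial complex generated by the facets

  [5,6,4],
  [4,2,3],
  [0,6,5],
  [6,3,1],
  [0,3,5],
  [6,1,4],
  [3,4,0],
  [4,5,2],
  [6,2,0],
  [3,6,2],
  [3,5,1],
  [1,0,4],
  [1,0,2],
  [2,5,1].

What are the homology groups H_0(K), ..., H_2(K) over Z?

K has 7 vertices, 21 edges, 14 triangles.
rank ∂_0 = 0, rank ∂_1 = 6 ⇒ b_0 = 7 − 0 − 6 = 1; all invariant factors of ∂_1 are 1 so no torsion. So H_0 ≅ Z.
rank ∂_1 = 6, rank ∂_2 = 13 ⇒ b_1 = 21 − 6 − 13 = 2; all invariant factors of ∂_2 are 1 so no torsion. So H_1 ≅ Z^2.
rank ∂_2 = 13, rank ∂_3 = 0 ⇒ b_2 = 14 − 13 − 0 = 1. So H_2 ≅ Z.

H_0 ≅ Z,  H_1 ≅ Z^2,  H_2 ≅ Z.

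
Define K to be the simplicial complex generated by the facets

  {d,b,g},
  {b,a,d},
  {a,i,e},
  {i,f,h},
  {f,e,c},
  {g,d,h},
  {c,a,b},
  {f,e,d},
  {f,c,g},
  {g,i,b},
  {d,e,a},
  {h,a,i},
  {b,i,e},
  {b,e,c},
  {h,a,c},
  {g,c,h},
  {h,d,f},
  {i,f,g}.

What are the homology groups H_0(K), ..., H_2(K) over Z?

K has 9 vertices, 27 edges, 18 triangles.
rank ∂_0 = 0, rank ∂_1 = 8 ⇒ b_0 = 9 − 0 − 8 = 1; all invariant factors of ∂_1 are 1 so no torsion. So H_0 ≅ Z.
rank ∂_1 = 8, rank ∂_2 = 18 ⇒ b_1 = 27 − 8 − 18 = 1; ∂_2 has invariant factor(s) [2] giving torsion. So H_1 ≅ Z ⊕ Z/2Z.
rank ∂_2 = 18, rank ∂_3 = 0 ⇒ b_2 = 18 − 18 − 0 = 0. So H_2 ≅ 0.

H_0 = Z,  H_1 = Z ⊕ Z/2Z,  H_2 = 0.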